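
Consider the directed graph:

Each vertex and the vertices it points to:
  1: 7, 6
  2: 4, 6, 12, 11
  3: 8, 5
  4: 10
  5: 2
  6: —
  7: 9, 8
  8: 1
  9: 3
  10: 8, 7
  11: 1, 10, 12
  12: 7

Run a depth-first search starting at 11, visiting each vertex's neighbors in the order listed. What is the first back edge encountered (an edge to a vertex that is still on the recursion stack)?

8→1

DFS from 11 (visiting each vertex's neighbors in the order listed); mark gray on enter, black on exit:
11 gray
  1 gray
    7 gray
      9 gray
        3 gray
          8 gray
            8→1: 1 is gray → back edge
First back edge: 8 → 1.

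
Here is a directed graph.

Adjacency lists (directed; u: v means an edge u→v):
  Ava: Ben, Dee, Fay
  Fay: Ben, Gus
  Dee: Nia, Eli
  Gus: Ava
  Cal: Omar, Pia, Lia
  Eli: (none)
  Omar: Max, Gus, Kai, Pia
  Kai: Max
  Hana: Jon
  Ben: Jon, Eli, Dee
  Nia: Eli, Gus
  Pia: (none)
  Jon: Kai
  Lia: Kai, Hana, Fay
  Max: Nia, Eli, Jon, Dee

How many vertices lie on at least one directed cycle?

9

A vertex is on a directed cycle iff it belongs to a strongly connected component of size ≥ 2 (or has a self-loop).
The vertices on cycles are {Ava, Ben, Dee, Fay, Gus, Jon, Kai, Max, Nia} — 9 in total.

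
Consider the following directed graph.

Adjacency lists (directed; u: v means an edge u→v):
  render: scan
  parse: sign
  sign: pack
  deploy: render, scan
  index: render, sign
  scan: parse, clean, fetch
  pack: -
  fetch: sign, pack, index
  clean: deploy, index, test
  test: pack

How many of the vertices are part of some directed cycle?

6

A vertex is on a directed cycle iff it belongs to a strongly connected component of size ≥ 2 (or has a self-loop).
The vertices on cycles are {scan, clean, fetch, index, deploy, render} — 6 in total.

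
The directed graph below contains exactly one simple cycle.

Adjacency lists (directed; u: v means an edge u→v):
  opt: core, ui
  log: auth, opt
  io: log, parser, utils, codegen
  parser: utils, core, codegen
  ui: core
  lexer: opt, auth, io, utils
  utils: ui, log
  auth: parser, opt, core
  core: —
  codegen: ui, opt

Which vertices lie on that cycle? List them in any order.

log, auth, utils, parser

DFS with gray/black marking from log:
log gray
  auth gray
    parser gray
      utils gray
        ui gray
          core gray
          core black
        ui black
        utils→log: log is gray → back edge
Back edge closes the cycle log → auth → parser → utils → log; its vertices are {log, auth, utils, parser}.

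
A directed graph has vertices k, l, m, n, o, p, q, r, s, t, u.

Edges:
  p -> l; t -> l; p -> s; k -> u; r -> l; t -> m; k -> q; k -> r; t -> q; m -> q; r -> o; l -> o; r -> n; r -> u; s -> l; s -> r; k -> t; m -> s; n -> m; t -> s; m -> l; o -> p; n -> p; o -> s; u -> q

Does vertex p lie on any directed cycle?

Yes

p is on a cycle iff p can reach itself via ≥1 edge.
p → l → o → p — yes.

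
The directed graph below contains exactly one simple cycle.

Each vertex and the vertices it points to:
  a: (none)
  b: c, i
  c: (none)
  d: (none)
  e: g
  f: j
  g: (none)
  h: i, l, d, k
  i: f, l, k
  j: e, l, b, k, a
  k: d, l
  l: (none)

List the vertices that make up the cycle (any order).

b, f, i, j

DFS with gray/black marking from i:
i gray
  f gray
    j gray
      e gray
        g gray
        g black
      e black
      l gray
      l black
      b gray
        c gray
        c black
        b→i: i is gray → back edge
Back edge closes the cycle i → f → j → b → i; its vertices are {b, f, i, j}.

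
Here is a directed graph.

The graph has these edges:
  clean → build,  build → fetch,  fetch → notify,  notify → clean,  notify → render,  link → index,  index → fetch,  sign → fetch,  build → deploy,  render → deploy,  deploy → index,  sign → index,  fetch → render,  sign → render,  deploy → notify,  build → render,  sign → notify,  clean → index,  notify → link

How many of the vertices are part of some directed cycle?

A vertex is on a directed cycle iff it belongs to a strongly connected component of size ≥ 2 (or has a self-loop).
The vertices on cycles are {link, build, clean, fetch, index, deploy, notify, render} — 8 in total.

8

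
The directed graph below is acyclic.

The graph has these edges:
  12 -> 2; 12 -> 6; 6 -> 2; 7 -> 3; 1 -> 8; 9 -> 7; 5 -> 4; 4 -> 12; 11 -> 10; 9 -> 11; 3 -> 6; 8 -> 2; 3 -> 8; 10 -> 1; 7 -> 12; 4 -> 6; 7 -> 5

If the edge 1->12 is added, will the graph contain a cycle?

Adding 1→12 creates a cycle iff 12 can already reach 1.
Explore from 12: no path reaches 1. The graph stays acyclic.

No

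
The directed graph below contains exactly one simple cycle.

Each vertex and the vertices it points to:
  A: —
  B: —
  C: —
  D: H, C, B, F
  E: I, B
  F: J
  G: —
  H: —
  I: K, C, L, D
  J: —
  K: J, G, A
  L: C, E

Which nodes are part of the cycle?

E, I, L

DFS with gray/black marking from I:
I gray
  K gray
    J gray
    J black
    G gray
    G black
    A gray
    A black
  K black
  C gray
  C black
  L gray
    L→C: C black — skip
    E gray
      E→I: I is gray → back edge
Back edge closes the cycle I → L → E → I; its vertices are {E, I, L}.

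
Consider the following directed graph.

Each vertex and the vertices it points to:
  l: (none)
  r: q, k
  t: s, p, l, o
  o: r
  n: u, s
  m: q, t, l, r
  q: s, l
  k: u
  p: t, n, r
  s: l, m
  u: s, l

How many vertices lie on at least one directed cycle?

10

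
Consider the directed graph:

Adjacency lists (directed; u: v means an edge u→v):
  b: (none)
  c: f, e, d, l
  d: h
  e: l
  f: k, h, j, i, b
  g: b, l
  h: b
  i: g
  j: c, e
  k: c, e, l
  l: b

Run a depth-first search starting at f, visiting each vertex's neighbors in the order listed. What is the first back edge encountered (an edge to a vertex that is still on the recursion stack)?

DFS from f (visiting each vertex's neighbors in the order listed); mark gray on enter, black on exit:
f gray
  k gray
    c gray
      c→f: f is gray → back edge
First back edge: c → f.

c->f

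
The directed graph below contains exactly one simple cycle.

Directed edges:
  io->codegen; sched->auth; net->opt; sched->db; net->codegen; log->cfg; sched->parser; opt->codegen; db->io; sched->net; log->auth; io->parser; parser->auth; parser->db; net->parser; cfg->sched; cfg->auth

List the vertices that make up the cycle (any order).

db, io, parser

DFS with gray/black marking from db:
db gray
  io gray
    parser gray
      parser→db: db is gray → back edge
Back edge closes the cycle db → io → parser → db; its vertices are {db, io, parser}.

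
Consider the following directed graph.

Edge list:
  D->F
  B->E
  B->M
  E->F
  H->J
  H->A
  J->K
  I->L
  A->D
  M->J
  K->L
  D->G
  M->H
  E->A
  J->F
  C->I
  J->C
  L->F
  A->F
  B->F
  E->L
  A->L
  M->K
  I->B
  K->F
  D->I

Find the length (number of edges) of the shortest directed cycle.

5

For each vertex v, BFS finds the shortest path from v back to v.
The shortest such closed walk is I → B → M → J → C → I, length 5.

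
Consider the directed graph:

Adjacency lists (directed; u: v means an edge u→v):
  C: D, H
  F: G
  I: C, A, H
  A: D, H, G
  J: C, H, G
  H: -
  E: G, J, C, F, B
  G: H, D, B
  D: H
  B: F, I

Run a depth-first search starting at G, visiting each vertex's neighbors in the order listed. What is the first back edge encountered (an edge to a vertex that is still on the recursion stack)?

F→G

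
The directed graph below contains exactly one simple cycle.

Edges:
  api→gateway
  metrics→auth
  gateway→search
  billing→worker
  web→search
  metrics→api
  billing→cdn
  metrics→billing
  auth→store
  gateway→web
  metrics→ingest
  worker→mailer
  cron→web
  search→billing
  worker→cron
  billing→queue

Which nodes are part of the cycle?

DFS with gray/black marking from billing:
billing gray
  worker gray
    cron gray
      web gray
        search gray
          search→billing: billing is gray → back edge
Back edge closes the cycle billing → worker → cron → web → search → billing; its vertices are {web, cron, search, worker, billing}.

web, cron, search, worker, billing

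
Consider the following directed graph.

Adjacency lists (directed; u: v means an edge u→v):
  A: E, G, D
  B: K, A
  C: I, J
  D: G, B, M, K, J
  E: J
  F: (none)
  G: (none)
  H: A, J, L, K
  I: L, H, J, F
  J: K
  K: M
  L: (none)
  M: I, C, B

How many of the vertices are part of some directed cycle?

A vertex is on a directed cycle iff it belongs to a strongly connected component of size ≥ 2 (or has a self-loop).
The vertices on cycles are {A, B, C, D, E, H, I, J, K, M} — 10 in total.

10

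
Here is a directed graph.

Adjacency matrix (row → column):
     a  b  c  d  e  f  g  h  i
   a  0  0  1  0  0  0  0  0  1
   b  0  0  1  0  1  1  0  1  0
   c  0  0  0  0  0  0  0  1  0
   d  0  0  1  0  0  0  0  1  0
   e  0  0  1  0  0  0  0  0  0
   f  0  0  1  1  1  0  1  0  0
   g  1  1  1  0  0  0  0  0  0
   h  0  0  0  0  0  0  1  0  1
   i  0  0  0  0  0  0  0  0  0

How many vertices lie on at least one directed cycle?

8

A vertex is on a directed cycle iff it belongs to a strongly connected component of size ≥ 2 (or has a self-loop).
The vertices on cycles are {a, b, c, d, e, f, g, h} — 8 in total.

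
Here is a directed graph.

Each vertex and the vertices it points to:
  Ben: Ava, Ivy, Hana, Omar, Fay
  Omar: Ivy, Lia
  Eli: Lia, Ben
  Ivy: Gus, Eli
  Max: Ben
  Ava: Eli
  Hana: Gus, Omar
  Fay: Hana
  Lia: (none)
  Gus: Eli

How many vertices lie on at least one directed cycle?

8

A vertex is on a directed cycle iff it belongs to a strongly connected component of size ≥ 2 (or has a self-loop).
The vertices on cycles are {Ava, Ben, Eli, Fay, Gus, Ivy, Hana, Omar} — 8 in total.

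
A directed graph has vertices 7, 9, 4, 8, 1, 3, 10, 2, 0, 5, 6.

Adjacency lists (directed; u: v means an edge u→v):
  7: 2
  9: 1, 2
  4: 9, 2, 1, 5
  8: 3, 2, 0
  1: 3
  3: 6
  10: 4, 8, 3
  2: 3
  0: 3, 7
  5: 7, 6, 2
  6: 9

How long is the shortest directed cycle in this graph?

4

For each vertex v, BFS finds the shortest path from v back to v.
The shortest such closed walk is 1 → 3 → 6 → 9 → 1, length 4.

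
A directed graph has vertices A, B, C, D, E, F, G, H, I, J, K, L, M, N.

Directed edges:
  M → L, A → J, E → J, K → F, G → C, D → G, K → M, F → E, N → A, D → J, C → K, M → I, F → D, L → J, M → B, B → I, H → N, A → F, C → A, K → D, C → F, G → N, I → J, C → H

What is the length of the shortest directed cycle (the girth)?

4

For each vertex v, BFS finds the shortest path from v back to v.
The shortest such closed walk is C → K → D → G → C, length 4.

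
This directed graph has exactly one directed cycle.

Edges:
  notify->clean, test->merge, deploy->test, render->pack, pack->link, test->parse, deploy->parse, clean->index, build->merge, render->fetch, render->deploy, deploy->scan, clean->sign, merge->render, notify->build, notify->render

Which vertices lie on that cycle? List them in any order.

test, merge, deploy, render

DFS with gray/black marking from render:
render gray
  pack gray
    link gray
    link black
  pack black
  fetch gray
  fetch black
  deploy gray
    parse gray
    parse black
    test gray
      test→parse: parse black — skip
      merge gray
        merge→render: render is gray → back edge
Back edge closes the cycle render → deploy → test → merge → render; its vertices are {test, merge, deploy, render}.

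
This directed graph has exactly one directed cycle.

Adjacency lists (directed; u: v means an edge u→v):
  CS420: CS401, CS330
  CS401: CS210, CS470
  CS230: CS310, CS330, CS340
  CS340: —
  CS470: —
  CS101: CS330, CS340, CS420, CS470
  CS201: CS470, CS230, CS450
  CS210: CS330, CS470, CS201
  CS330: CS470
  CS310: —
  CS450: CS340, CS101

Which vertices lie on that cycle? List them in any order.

CS101, CS201, CS210, CS401, CS420, CS450

DFS with gray/black marking from CS210:
CS210 gray
  CS330 gray
    CS470 gray
    CS470 black
  CS330 black
  CS210→CS470: CS470 black — skip
  CS201 gray
    CS201→CS470: CS470 black — skip
    CS230 gray
      CS310 gray
      CS310 black
      CS230→CS330: CS330 black — skip
      CS340 gray
      CS340 black
    CS230 black
    CS450 gray
      CS450→CS340: CS340 black — skip
      CS101 gray
        CS101→CS330: CS330 black — skip
        CS101→CS340: CS340 black — skip
        CS420 gray
          CS401 gray
            CS401→CS210: CS210 is gray → back edge
Back edge closes the cycle CS210 → CS201 → CS450 → CS101 → CS420 → CS401 → CS210; its vertices are {CS101, CS201, CS210, CS401, CS420, CS450}.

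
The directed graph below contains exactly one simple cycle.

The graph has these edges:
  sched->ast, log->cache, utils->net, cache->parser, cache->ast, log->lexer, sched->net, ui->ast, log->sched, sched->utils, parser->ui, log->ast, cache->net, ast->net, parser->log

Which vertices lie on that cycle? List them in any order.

log, cache, parser

DFS with gray/black marking from parser:
parser gray
  log gray
    ast gray
      net gray
      net black
    ast black
    sched gray
      sched→ast: ast black — skip
      sched→net: net black — skip
      utils gray
        utils→net: net black — skip
      utils black
    sched black
    cache gray
      cache→net: net black — skip
      cache→ast: ast black — skip
      cache→parser: parser is gray → back edge
Back edge closes the cycle parser → log → cache → parser; its vertices are {log, cache, parser}.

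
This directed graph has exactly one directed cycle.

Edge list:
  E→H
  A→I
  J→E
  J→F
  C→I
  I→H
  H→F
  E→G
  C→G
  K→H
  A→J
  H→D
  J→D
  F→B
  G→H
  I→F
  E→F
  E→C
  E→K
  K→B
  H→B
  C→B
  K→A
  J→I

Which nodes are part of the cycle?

DFS with gray/black marking from E:
E gray
  C gray
    I gray
      H gray
        B gray
        B black
        F gray
          F→B: B black — skip
        F black
        D gray
        D black
      H black
      I→F: F black — skip
    I black
    G gray
      G→H: H black — skip
    G black
    C→B: B black — skip
  C black
  K gray
    A gray
      J gray
        J→E: E is gray → back edge
Back edge closes the cycle E → K → A → J → E; its vertices are {A, E, J, K}.

A, E, J, K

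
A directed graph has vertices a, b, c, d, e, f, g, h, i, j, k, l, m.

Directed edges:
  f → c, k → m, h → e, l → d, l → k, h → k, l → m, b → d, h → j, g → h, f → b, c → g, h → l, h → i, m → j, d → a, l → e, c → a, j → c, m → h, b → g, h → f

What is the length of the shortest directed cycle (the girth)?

For each vertex v, BFS finds the shortest path from v back to v.
The shortest such closed walk is h → l → m → h, length 3.

3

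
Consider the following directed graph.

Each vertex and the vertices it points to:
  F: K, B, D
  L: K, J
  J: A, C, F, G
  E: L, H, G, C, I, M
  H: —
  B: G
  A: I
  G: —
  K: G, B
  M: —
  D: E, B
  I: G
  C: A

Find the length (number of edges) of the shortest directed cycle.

5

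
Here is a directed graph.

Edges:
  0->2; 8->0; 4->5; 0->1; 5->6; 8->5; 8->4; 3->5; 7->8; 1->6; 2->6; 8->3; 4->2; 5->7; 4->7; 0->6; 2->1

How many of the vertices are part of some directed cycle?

5

A vertex is on a directed cycle iff it belongs to a strongly connected component of size ≥ 2 (or has a self-loop).
The vertices on cycles are {3, 4, 5, 7, 8} — 5 in total.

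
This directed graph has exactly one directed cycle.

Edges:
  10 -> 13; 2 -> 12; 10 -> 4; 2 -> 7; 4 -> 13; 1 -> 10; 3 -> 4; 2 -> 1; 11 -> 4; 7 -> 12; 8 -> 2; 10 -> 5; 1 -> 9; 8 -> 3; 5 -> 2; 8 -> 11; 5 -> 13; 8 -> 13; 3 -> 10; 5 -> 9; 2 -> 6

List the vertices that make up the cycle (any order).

1, 2, 5, 10

DFS with gray/black marking from 2:
2 gray
  6 gray
  6 black
  12 gray
  12 black
  7 gray
    7→12: 12 black — skip
  7 black
  1 gray
    10 gray
      13 gray
      13 black
      4 gray
        4→13: 13 black — skip
      4 black
      5 gray
        9 gray
        9 black
        5→13: 13 black — skip
        5→2: 2 is gray → back edge
Back edge closes the cycle 2 → 1 → 10 → 5 → 2; its vertices are {1, 2, 5, 10}.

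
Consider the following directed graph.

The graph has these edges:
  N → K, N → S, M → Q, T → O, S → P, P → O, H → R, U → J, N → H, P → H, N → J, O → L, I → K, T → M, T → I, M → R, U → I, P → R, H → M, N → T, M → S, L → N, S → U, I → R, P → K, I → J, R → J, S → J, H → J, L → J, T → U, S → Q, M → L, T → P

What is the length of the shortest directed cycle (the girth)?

For each vertex v, BFS finds the shortest path from v back to v.
The shortest such closed walk is M → L → N → H → M, length 4.

4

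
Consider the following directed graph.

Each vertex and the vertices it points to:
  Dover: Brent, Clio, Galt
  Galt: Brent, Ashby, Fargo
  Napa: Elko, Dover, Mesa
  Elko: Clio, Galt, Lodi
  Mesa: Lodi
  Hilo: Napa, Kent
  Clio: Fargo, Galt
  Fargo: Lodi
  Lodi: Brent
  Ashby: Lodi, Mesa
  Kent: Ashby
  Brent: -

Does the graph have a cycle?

No

DFS with white/gray/black marking, starting from Galt:
Galt gray
  Brent gray
  Brent black
  Ashby gray
    Lodi gray
      Lodi→Brent: Brent black — skip
    Lodi black
    Mesa gray
      Mesa→Lodi: Lodi black — skip
    Mesa black
  Ashby black
  Fargo gray
    Fargo→Lodi: Lodi black — skip
  Fargo black
Galt black
Dover gray
  Dover→Brent: Brent black — skip
  Clio gray
    Clio→Fargo: Fargo black — skip
    Clio→Galt: Galt black — skip
  Clio black
  Dover→Galt: Galt black — skip
Dover black
Napa gray
  Elko gray
    Elko→Clio: Clio black — skip
    Elko→Galt: Galt black — skip
    Elko→Lodi: Lodi black — skip
  Elko black
  Napa→Dover: Dover black — skip
  Napa→Mesa: Mesa black — skip
Napa black
Hilo gray
  Hilo→Napa: Napa black — skip
  Kent gray
    Kent→Ashby: Ashby black — skip
  Kent black
Hilo black
Every edge goes to a white or black vertex — no back edge, so the graph is acyclic.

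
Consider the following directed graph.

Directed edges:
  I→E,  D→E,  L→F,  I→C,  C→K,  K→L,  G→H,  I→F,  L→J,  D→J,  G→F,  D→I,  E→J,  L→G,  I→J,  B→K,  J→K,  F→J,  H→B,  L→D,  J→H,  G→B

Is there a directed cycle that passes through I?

I is on a cycle iff I can reach itself via ≥1 edge.
I → C → K → L → D → I — yes.

Yes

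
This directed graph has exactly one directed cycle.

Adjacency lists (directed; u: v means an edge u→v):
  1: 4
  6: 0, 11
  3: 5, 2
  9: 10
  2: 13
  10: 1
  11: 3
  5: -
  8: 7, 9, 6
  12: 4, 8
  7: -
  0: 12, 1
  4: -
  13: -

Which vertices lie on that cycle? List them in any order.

0, 6, 8, 12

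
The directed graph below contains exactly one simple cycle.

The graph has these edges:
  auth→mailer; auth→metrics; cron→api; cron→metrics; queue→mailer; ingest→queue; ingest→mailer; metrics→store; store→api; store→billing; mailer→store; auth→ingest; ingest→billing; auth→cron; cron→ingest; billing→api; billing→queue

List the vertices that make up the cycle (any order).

queue, store, mailer, billing

DFS with gray/black marking from mailer:
mailer gray
  store gray
    billing gray
      api gray
      api black
      queue gray
        queue→mailer: mailer is gray → back edge
Back edge closes the cycle mailer → store → billing → queue → mailer; its vertices are {queue, store, mailer, billing}.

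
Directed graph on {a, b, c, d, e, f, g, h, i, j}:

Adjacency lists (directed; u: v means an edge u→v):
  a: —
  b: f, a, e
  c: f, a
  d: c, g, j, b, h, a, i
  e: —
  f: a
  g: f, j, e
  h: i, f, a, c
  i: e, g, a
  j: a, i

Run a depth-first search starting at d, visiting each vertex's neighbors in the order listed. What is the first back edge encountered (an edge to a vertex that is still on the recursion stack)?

i->g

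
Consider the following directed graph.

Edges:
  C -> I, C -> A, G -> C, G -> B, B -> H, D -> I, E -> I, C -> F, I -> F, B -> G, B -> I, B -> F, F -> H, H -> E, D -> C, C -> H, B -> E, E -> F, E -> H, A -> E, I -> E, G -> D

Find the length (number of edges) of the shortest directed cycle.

2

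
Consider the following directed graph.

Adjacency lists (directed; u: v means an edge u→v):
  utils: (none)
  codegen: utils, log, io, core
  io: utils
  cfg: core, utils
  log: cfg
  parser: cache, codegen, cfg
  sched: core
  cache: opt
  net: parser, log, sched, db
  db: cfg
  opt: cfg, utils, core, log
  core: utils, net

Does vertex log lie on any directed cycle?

log is on a cycle iff log can reach itself via ≥1 edge.
log → cfg → core → net → log — yes.

Yes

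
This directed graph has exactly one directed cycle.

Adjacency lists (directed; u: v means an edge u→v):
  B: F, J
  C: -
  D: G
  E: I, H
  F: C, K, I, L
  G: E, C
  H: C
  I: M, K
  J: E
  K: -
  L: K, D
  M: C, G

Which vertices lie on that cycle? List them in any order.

E, G, I, M

DFS with gray/black marking from E:
E gray
  I gray
    M gray
      C gray
      C black
      G gray
        G→E: E is gray → back edge
Back edge closes the cycle E → I → M → G → E; its vertices are {E, G, I, M}.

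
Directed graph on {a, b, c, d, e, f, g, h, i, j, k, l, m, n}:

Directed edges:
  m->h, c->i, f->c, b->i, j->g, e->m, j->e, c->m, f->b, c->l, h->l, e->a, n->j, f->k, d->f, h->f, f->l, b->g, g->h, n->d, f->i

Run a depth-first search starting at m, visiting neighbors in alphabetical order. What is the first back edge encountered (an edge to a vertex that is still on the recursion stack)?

g→h

DFS from m (visiting neighbors in alphabetical order); mark gray on enter, black on exit:
m gray
  h gray
    f gray
      b gray
        g gray
          g→h: h is gray → back edge
First back edge: g → h.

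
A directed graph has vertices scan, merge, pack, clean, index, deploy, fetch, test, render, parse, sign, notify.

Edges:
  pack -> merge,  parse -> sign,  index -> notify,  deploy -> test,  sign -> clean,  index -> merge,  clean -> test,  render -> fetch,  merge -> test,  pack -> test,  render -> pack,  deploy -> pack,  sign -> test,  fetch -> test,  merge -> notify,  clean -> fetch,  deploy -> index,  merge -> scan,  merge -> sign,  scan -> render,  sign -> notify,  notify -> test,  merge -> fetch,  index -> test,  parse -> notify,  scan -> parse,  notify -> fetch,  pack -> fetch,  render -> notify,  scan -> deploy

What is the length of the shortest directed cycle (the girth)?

For each vertex v, BFS finds the shortest path from v back to v.
The shortest such closed walk is scan → render → pack → merge → scan, length 4.

4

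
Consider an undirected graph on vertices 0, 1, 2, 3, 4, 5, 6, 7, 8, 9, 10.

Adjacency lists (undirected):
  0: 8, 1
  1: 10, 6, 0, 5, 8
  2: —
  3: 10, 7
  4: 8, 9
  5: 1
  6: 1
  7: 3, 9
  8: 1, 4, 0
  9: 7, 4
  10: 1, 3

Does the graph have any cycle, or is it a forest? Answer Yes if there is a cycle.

Yes

DFS, tracking each vertex's parent; an edge to a visited non-parent vertex closes a cycle.
Start from 10:
visit 10 (parent –)
  visit 1 (parent 10)
    1–10: parent, skip
    visit 6 (parent 1)
      6–1: parent, skip
    visit 0 (parent 1)
      visit 8 (parent 0)
        8–1: 1 visited and ≠ parent → cycle
Cycle: 1 – 0 – 8 – 1.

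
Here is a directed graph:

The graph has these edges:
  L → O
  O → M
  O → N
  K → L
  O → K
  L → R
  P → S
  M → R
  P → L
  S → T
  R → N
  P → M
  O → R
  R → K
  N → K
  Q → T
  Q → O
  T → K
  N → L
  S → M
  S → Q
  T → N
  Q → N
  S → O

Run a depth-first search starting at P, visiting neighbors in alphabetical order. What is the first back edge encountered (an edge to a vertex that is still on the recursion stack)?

K→L

DFS from P (visiting neighbors in alphabetical order); mark gray on enter, black on exit:
P gray
  L gray
    O gray
      K gray
        K→L: L is gray → back edge
First back edge: K → L.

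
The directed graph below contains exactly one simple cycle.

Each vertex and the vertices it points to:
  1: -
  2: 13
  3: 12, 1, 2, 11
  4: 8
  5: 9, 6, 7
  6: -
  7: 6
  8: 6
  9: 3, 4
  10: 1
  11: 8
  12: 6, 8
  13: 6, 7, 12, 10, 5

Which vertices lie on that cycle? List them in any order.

2, 3, 5, 9, 13

DFS with gray/black marking from 13:
13 gray
  6 gray
  6 black
  7 gray
    7→6: 6 black — skip
  7 black
  12 gray
    12→6: 6 black — skip
    8 gray
      8→6: 6 black — skip
    8 black
  12 black
  10 gray
    1 gray
    1 black
  10 black
  5 gray
    9 gray
      3 gray
        3→12: 12 black — skip
        3→1: 1 black — skip
        2 gray
          2→13: 13 is gray → back edge
Back edge closes the cycle 13 → 5 → 9 → 3 → 2 → 13; its vertices are {2, 3, 5, 9, 13}.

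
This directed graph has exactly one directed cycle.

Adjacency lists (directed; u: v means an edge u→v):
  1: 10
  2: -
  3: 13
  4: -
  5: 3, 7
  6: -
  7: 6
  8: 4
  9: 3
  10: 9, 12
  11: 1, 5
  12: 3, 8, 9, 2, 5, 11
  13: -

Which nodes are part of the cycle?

1, 10, 11, 12

DFS with gray/black marking from 10:
10 gray
  9 gray
    3 gray
      13 gray
      13 black
    3 black
  9 black
  12 gray
    12→3: 3 black — skip
    8 gray
      4 gray
      4 black
    8 black
    12→9: 9 black — skip
    2 gray
    2 black
    5 gray
      5→3: 3 black — skip
      7 gray
        6 gray
        6 black
      7 black
    5 black
    11 gray
      1 gray
        1→10: 10 is gray → back edge
Back edge closes the cycle 10 → 12 → 11 → 1 → 10; its vertices are {1, 10, 11, 12}.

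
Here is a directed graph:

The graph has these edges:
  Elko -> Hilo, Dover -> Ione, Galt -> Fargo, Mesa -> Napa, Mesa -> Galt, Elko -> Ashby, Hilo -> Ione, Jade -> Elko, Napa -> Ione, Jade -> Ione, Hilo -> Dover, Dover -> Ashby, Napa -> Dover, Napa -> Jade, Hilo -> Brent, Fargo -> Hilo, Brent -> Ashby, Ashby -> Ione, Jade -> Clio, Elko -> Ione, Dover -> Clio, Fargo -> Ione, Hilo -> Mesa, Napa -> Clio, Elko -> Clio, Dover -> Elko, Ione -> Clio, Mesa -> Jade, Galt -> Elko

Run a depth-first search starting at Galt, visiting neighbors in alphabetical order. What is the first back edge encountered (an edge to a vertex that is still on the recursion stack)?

DFS from Galt (visiting neighbors in alphabetical order); mark gray on enter, black on exit:
Galt gray
  Elko gray
    Ashby gray
      Ione gray
        Clio gray
        Clio black
      Ione black
    Ashby black
    Elko→Clio: Clio black — skip
    Hilo gray
      Brent gray
        Brent→Ashby: Ashby black — skip
      Brent black
      Dover gray
        Dover→Ashby: Ashby black — skip
        Dover→Clio: Clio black — skip
        Dover→Elko: Elko is gray → back edge
First back edge: Dover → Elko.

Dover→Elko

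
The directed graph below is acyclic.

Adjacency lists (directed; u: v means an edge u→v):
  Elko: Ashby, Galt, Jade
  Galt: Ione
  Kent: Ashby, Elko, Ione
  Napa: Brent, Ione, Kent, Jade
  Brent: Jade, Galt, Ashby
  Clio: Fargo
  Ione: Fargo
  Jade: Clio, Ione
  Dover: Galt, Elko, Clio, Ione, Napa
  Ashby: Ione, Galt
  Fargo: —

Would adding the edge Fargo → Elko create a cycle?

Yes

Adding Fargo→Elko creates a cycle iff Elko can already reach Fargo.
Path from Elko: Elko → Ashby → Ione → Fargo.
So Elko → … → Fargo → Elko is a cycle.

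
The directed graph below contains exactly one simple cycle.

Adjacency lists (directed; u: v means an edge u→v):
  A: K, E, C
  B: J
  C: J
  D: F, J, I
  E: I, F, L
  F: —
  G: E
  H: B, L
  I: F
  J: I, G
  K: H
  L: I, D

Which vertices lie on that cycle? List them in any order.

DFS with gray/black marking from E:
E gray
  I gray
    F gray
    F black
  I black
  E→F: F black — skip
  L gray
    L→I: I black — skip
    D gray
      D→F: F black — skip
      J gray
        J→I: I black — skip
        G gray
          G→E: E is gray → back edge
Back edge closes the cycle E → L → D → J → G → E; its vertices are {D, E, G, J, L}.

D, E, G, J, L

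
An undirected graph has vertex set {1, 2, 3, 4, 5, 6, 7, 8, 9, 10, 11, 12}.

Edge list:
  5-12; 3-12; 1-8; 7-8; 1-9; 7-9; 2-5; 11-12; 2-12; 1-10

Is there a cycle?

DFS, tracking each vertex's parent; an edge to a visited non-parent vertex closes a cycle.
Start from 10:
visit 10 (parent –)
  visit 1 (parent 10)
    visit 9 (parent 1)
      visit 7 (parent 9)
        7–9: parent, skip
        visit 8 (parent 7)
          8–7: parent, skip
          8–1: 1 visited and ≠ parent → cycle
Cycle: 1 – 9 – 7 – 8 – 1.

Yes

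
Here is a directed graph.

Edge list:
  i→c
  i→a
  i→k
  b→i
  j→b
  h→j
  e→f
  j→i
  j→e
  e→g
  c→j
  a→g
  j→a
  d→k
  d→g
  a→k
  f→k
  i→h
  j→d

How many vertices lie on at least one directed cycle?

5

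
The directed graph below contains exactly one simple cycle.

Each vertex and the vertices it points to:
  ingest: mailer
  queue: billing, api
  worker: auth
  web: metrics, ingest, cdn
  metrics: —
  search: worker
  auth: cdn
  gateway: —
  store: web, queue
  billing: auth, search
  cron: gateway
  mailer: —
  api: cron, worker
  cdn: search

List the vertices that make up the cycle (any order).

cdn, auth, search, worker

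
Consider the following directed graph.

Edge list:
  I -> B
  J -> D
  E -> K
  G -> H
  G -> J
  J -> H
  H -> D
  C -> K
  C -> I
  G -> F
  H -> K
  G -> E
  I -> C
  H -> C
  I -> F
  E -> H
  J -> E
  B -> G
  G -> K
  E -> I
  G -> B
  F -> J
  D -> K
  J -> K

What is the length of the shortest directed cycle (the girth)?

2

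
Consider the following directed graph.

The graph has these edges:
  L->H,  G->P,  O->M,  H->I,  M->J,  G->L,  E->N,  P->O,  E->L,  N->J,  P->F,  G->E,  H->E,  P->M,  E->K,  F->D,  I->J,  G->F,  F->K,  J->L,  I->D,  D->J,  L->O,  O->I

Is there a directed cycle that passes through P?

No

P lies on a cycle iff there is a path from P back to itself.
Exploring from P, it never reaches itself; equivalently, its strongly connected component is a singleton.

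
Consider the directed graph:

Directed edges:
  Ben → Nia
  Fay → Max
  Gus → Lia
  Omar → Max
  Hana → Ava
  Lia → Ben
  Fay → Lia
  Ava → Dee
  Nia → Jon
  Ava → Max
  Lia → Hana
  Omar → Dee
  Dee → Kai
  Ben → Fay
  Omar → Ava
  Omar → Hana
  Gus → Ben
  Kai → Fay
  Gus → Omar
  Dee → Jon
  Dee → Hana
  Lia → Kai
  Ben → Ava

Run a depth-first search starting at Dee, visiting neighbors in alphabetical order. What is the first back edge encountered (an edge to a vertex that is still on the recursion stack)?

DFS from Dee (visiting neighbors in alphabetical order); mark gray on enter, black on exit:
Dee gray
  Hana gray
    Ava gray
      Ava→Dee: Dee is gray → back edge
First back edge: Ava → Dee.

Ava->Dee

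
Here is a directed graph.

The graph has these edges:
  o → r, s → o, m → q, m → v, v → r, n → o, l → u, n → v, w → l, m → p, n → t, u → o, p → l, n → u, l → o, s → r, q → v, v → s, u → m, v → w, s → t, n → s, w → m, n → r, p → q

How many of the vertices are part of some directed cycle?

A vertex is on a directed cycle iff it belongs to a strongly connected component of size ≥ 2 (or has a self-loop).
The vertices on cycles are {l, m, p, q, u, v, w} — 7 in total.

7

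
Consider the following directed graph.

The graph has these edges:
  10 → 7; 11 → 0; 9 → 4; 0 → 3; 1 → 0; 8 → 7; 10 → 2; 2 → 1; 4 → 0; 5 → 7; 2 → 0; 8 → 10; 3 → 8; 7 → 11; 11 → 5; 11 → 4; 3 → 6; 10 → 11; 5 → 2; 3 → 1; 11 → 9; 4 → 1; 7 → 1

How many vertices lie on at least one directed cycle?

11

A vertex is on a directed cycle iff it belongs to a strongly connected component of size ≥ 2 (or has a self-loop).
The vertices on cycles are {0, 1, 2, 3, 4, 5, 7, 8, 9, 10, 11} — 11 in total.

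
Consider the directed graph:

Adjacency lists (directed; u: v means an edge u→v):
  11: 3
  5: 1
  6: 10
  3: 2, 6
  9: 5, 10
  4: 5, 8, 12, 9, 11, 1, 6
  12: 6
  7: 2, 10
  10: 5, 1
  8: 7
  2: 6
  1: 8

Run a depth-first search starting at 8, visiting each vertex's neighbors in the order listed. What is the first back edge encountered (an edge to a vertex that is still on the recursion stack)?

DFS from 8 (visiting each vertex's neighbors in the order listed); mark gray on enter, black on exit:
8 gray
  7 gray
    2 gray
      6 gray
        10 gray
          5 gray
            1 gray
              1→8: 8 is gray → back edge
First back edge: 1 → 8.

1→8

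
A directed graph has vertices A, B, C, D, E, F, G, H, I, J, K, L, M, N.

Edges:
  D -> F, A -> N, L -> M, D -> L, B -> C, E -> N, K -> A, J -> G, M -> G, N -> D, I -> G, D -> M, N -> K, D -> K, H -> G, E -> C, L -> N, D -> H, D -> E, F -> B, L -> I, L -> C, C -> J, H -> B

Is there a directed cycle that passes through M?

No

M lies on a cycle iff there is a path from M back to itself.
Exploring from M, it never reaches itself; equivalently, its strongly connected component is a singleton.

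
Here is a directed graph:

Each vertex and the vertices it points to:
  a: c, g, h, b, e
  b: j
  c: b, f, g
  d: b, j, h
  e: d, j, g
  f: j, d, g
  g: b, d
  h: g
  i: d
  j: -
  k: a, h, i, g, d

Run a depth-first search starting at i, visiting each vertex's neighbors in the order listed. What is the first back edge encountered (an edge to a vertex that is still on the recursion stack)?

DFS from i (visiting each vertex's neighbors in the order listed); mark gray on enter, black on exit:
i gray
  d gray
    b gray
      j gray
      j black
    b black
    d→j: j black — skip
    h gray
      g gray
        g→b: b black — skip
        g→d: d is gray → back edge
First back edge: g → d.

g→d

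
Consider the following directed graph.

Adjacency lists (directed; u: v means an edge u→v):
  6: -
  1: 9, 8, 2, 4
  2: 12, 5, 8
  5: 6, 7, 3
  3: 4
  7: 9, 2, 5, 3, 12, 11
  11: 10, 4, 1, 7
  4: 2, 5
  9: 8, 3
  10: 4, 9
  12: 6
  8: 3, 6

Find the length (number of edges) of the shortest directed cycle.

2

For each vertex v, BFS finds the shortest path from v back to v.
The shortest such closed walk is 11 → 7 → 11, length 2.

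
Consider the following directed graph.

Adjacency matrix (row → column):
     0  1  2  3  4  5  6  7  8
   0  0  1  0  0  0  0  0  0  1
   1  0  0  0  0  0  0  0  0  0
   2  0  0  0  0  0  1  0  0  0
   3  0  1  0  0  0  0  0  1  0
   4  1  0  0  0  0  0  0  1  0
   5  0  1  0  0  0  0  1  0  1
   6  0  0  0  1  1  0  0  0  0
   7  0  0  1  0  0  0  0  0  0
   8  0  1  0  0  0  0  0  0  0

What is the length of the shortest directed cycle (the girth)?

5

For each vertex v, BFS finds the shortest path from v back to v.
The shortest such closed walk is 4 → 7 → 2 → 5 → 6 → 4, length 5.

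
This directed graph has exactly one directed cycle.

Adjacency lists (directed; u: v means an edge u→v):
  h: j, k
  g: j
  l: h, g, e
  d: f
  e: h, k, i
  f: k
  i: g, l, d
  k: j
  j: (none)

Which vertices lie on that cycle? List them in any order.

DFS with gray/black marking from i:
i gray
  g gray
    j gray
    j black
  g black
  l gray
    h gray
      h→j: j black — skip
      k gray
        k→j: j black — skip
      k black
    h black
    l→g: g black — skip
    e gray
      e→h: h black — skip
      e→k: k black — skip
      e→i: i is gray → back edge
Back edge closes the cycle i → l → e → i; its vertices are {e, i, l}.

e, i, l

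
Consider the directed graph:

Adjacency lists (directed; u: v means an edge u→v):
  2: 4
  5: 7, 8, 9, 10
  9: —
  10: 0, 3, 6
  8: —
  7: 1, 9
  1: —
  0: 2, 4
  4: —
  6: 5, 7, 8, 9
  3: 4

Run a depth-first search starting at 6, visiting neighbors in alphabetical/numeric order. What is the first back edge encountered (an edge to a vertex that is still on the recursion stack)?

10→6

DFS from 6 (visiting neighbors in alphabetical/numeric order); mark gray on enter, black on exit:
6 gray
  5 gray
    7 gray
      1 gray
      1 black
      9 gray
      9 black
    7 black
    8 gray
    8 black
    5→9: 9 black — skip
    10 gray
      0 gray
        2 gray
          4 gray
          4 black
        2 black
        0→4: 4 black — skip
      0 black
      3 gray
        3→4: 4 black — skip
      3 black
      10→6: 6 is gray → back edge
First back edge: 10 → 6.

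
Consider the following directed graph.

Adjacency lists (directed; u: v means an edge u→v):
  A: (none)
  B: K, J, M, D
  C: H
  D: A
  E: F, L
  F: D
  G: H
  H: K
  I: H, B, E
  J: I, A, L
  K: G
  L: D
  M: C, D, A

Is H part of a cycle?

H is on a cycle iff H can reach itself via ≥1 edge.
H → K → G → H — yes.

Yes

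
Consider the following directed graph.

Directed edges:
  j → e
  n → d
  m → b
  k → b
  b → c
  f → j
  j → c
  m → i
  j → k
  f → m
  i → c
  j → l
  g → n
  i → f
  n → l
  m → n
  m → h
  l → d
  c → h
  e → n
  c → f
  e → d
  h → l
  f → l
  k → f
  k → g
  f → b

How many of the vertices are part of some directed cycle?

7

A vertex is on a directed cycle iff it belongs to a strongly connected component of size ≥ 2 (or has a self-loop).
The vertices on cycles are {b, c, f, i, j, k, m} — 7 in total.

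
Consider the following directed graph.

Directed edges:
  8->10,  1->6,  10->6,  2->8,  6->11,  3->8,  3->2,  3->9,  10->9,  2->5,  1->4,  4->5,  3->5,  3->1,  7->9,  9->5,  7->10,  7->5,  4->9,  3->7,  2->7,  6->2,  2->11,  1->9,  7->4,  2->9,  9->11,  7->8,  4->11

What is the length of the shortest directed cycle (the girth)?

For each vertex v, BFS finds the shortest path from v back to v.
The shortest such closed walk is 7 → 10 → 6 → 2 → 7, length 4.

4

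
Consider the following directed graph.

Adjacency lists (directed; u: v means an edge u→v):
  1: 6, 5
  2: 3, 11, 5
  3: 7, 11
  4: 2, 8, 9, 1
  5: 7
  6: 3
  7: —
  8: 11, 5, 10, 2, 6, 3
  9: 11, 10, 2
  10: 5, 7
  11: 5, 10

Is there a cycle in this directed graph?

No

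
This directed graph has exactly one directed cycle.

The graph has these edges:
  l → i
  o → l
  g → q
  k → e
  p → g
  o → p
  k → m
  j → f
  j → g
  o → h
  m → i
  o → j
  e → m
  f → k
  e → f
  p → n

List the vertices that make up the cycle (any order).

DFS with gray/black marking from f:
f gray
  k gray
    m gray
      i gray
      i black
    m black
    e gray
      e→f: f is gray → back edge
Back edge closes the cycle f → k → e → f; its vertices are {e, f, k}.

e, f, k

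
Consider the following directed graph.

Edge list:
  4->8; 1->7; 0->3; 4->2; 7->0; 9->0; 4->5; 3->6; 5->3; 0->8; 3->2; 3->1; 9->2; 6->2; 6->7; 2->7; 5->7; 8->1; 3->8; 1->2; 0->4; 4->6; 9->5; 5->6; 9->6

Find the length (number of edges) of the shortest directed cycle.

For each vertex v, BFS finds the shortest path from v back to v.
The shortest such closed walk is 0 → 8 → 1 → 7 → 0, length 4.

4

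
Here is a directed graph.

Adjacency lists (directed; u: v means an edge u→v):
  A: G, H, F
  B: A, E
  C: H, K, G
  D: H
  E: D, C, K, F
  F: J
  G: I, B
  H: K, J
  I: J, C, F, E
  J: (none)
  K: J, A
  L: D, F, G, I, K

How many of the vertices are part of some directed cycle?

9

A vertex is on a directed cycle iff it belongs to a strongly connected component of size ≥ 2 (or has a self-loop).
The vertices on cycles are {A, B, C, D, E, G, H, I, K} — 9 in total.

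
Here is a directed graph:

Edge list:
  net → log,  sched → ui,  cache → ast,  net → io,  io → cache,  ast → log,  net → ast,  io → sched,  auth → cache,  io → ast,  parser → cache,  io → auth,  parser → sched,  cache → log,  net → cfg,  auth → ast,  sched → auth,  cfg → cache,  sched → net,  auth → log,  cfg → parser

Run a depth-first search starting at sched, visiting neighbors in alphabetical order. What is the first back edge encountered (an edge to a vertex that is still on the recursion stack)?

parser→sched

DFS from sched (visiting neighbors in alphabetical order); mark gray on enter, black on exit:
sched gray
  auth gray
    ast gray
      log gray
      log black
    ast black
    cache gray
      cache→ast: ast black — skip
      cache→log: log black — skip
    cache black
    auth→log: log black — skip
  auth black
  net gray
    net→ast: ast black — skip
    cfg gray
      cfg→cache: cache black — skip
      parser gray
        parser→cache: cache black — skip
        parser→sched: sched is gray → back edge
First back edge: parser → sched.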